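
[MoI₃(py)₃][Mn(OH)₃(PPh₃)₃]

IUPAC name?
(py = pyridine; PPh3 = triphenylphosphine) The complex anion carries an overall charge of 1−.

triiodotris(pyridine)molybdenum(IV) trihydroxotris(triphenylphosphine)manganate(II)

Both ions are complex: the cation is named first with the plain metal name, the anion second with the -ate form; each ion's ligands are alphabetised independently.
The complex anion is given as 1−; its ligand charges sum to -3, so Mn = +2.
A 1:1 salt means the cation carries the equal and opposite charge, 1+.
Cation: ligand charges sum to -3; for the ion to be 1+, Mo = +4.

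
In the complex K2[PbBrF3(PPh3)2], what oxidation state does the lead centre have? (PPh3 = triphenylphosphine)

2 potassium outside the brackets (+1 each) → the complex ion is 2−.
Ligand charges: 1×Br = -1; 3×F = -3; 2×PPh3 neutral; sum -4.
Pb + (-4) = 2− ⇒ Pb is +2.

+2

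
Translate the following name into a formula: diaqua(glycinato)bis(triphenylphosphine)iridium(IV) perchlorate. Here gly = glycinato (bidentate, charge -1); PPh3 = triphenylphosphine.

[Ir(gly)(H2O)2(PPh3)2](ClO4)3

Ligands: 1 glycinato (gly, -1), 2 aqua (H2O, neutral), 2 triphenylphosphine (PPh3, neutral). Ligand charge sum = -1.
Charge balance with perchlorate (-1) requires 1 complex ion per 3 perchlorate.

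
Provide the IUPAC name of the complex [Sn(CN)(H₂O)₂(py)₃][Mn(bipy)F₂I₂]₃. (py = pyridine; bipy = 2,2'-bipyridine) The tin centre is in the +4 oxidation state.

Sn is given as +4; the cation's ligand charges sum to -1, so the complex cation is 3+.
With 3 anions per cation, each anion must be 3/3 = 1−.
Anion: ligand charges sum to -4; for the ion to be 1−, Mn = +3.

diaquacyanotris(pyridine)tin(IV) (2,2'-bipyridine)difluorodiiodomanganate(III)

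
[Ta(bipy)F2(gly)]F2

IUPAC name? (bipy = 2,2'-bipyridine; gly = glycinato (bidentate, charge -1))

The 2 fluoride counter-ions carry a total charge of -2, so each complex ion is 2+.
Ligand charges: 1×2,2'-bipyridine (neutral), 2×fluoro (-1 each), 1×glycinato (-1 each); total -3. So Ta + (-3) = 2+, giving Ta = +5.
Ligands are named alphabetically: bipyridine before fluoro before glycinato.

(2,2'-bipyridine)difluoro(glycinato)tantalum(V) fluoride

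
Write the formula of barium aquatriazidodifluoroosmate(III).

Ba[OsF2(H2O)(N3)3]

Ligands: 1 aqua (H2O, neutral), 3 azido (N3, -1), 2 fluoro (F, -1). Ligand charge sum = -5.
With Os in oxidation state +3, the complex ion is [Os...]^2−.
Charge balance with barium (+2) requires 1 complex ion per 1 barium.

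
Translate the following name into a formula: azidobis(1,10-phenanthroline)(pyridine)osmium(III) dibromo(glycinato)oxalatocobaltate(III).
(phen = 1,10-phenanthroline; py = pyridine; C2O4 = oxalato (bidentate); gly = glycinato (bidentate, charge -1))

Cation [Os…]: ligand charges -1, Os(III) ⇒ ion charge 2+.
Anion [Co…]: ligand charges -5, Co(III) ⇒ ion charge 2−.
One 2+ cation balances one 2− anion.

[Os(N3)(phen)2(py)][CoBr2(C2O4)(gly)]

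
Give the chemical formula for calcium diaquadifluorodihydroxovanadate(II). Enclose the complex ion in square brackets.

Ca[VF2(H2O)2(OH)2]

Ligands: 2 hydroxo (OH, -1), 2 fluoro (F, -1), 2 aqua (H2O, neutral). Ligand charge sum = -4.
Charge balance with calcium (+2) requires 1 complex ion per 1 calcium.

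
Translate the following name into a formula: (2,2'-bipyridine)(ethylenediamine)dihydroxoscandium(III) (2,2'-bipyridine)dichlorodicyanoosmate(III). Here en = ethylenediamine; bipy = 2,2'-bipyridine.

[Sc(bipy)(en)(OH)2][Os(bipy)Cl2(CN)2]

Cation [Sc…]: ligand charges -2, Sc(III) ⇒ ion charge 1+.
Anion [Os…]: ligand charges -4, Os(III) ⇒ ion charge 1−.
One 1+ cation balances one 1− anion.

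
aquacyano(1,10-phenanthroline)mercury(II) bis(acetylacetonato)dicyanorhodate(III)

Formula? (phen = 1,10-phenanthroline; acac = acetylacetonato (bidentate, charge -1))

[Hg(CN)(H2O)(phen)][Rh(acac)2(CN)2]

Cation [Hg…]: ligand charges -1, Hg(II) ⇒ ion charge 1+.
Anion [Rh…]: ligand charges -4, Rh(III) ⇒ ion charge 1−.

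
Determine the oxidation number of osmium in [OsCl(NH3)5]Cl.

+2

1 chloride outside the brackets (-1 each) → the complex ion is 1+.
Ligand charges: 5×NH3 neutral; 1×Cl = -1; sum -1.
Os + (-1) = 1+ ⇒ Os is +2.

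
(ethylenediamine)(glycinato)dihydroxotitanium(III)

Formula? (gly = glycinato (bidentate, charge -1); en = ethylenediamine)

[Ti(en)(gly)(OH)2]

Ligands: 2 hydroxo (OH, -1), 1 glycinato (gly, -1), 1 ethylenediamine (en, neutral). Ligand charge sum = -3.
With Ti in oxidation state +3, the complex ion is [Ti...].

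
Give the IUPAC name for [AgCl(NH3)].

There is no counter-ion, so the complex is neutral overall.
Ligand charges: 1×ammine (neutral), 1×chloro (-1 each); total -1. So Ag + (-1) = 0, giving Ag = +1.
Ligands are named alphabetically: ammine before chloro.

amminechlorosilver(I)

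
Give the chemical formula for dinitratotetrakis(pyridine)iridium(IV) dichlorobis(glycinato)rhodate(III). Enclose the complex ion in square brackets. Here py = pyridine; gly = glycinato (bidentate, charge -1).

[Ir(NO3)2(py)4][RhCl2(gly)2]2

Cation [Ir…]: ligand charges -2, Ir(IV) ⇒ ion charge 2+.
Anion [Rh…]: ligand charges -4, Rh(III) ⇒ ion charge 1−.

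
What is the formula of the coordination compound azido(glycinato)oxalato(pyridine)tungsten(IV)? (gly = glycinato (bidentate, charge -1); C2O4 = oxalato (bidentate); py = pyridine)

Ligands: 1 azido (N3, -1), 1 glycinato (gly, -1), 1 oxalato (C2O4, -2), 1 pyridine (py, neutral). Ligand charge sum = -4.
With W in oxidation state +4, the complex ion is [W...].

[W(C2O4)(gly)(N3)(py)]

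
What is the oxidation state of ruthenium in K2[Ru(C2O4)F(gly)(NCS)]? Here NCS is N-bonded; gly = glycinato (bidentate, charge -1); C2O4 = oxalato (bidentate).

+3

2 potassium outside the brackets (+1 each) → the complex ion is 2−.
Ligand charges: 1×NCS = -1; 1×F = -1; 1×gly = -1; 1×C2O4 = -2; sum -5.
Ru + (-5) = 2− ⇒ Ru is +3.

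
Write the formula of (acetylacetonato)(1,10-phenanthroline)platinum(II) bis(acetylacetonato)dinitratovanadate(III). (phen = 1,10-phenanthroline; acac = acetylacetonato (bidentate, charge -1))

Cation [Pt…]: ligand charges -1, Pt(II) ⇒ ion charge 1+.
Anion [V…]: ligand charges -4, V(III) ⇒ ion charge 1−.

[Pt(acac)(phen)][V(acac)2(NO3)2]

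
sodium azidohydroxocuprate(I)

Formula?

Ligands: 1 azido (N3, -1), 1 hydroxo (OH, -1). Ligand charge sum = -2.
Charge balance with sodium (+1) requires 1 complex ion per 1 sodium.

Na[Cu(N3)(OH)]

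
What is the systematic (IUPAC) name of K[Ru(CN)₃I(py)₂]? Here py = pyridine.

The 1 potassium counter-ion carries a total charge of +1, so each complex ion is 1−.
Ligand charges: 2×pyridine (neutral), 1×iodo (-1 each), 3×cyano (-1 each); total -4. So Ru + (-4) = 1−, giving Ru = +3.
Ligands are named alphabetically: cyano before iodo before pyridine.
The complex ion is anionic, so ruthenium takes the -ate form ruthenate(III).

potassium tricyanoiodobis(pyridine)ruthenate(III)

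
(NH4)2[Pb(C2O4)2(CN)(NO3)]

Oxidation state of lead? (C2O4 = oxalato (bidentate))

+4

2 ammonium outside the brackets (+1 each) → the complex ion is 2−.
Ligand charges: 2×C2O4 = -4; 1×NO3 = -1; 1×CN = -1; sum -6.
Pb + (-6) = 2− ⇒ Pb is +4.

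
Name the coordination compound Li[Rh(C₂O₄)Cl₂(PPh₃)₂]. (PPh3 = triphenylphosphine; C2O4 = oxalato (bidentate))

lithium dichlorooxalatobis(triphenylphosphine)rhodate(III)

The 1 lithium counter-ion carries a total charge of +1, so each complex ion is 1−.
Ligand charges: 2×triphenylphosphine (neutral), 2×chloro (-1 each), 1×oxalato (-2 each); total -4. So Rh + (-4) = 1−, giving Rh = +3.
The complex ion is anionic, so rhodium takes the -ate form rhodate(III).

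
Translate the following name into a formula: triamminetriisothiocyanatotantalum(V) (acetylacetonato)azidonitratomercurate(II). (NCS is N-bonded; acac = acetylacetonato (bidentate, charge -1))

Cation [Ta…]: ligand charges -3, Ta(V) ⇒ ion charge 2+.
Anion [Hg…]: ligand charges -3, Hg(II) ⇒ ion charge 1−.

[Ta(NCS)3(NH3)3][Hg(acac)(N3)(NO3)]2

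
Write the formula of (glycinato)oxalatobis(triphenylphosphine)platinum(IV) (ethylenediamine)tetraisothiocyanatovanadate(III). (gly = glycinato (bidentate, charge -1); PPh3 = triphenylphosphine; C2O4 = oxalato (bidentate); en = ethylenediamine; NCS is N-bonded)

[Pt(C2O4)(gly)(PPh3)2][V(en)(NCS)4]

Cation [Pt…]: ligand charges -3, Pt(IV) ⇒ ion charge 1+.
Anion [V…]: ligand charges -4, V(III) ⇒ ion charge 1−.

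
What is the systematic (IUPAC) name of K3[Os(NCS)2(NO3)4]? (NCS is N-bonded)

The 3 potassium counter-ions carry a total charge of +3, so each complex ion is 3−.
Ligand charges: 2×isothiocyanato (-1 each), 4×nitrato (-1 each); total -6. So Os + (-6) = 3−, giving Os = +3.
Ligands are named alphabetically: isothiocyanato before nitrato.
The complex ion is anionic, so osmium takes the -ate form osmate(III).

potassium diisothiocyanatotetranitratoosmate(III)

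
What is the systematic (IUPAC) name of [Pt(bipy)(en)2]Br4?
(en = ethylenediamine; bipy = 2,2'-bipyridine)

(2,2'-bipyridine)bis(ethylenediamine)platinum(IV) bromide

The 4 bromide counter-ions carry a total charge of -4, so each complex ion is 4+.
Ligand charges: 2×ethylenediamine (neutral), 1×2,2'-bipyridine (neutral); total 0. So Pt + (0) = 4+, giving Pt = +4.
Ligands are named alphabetically: bipyridine before ethylenediamine.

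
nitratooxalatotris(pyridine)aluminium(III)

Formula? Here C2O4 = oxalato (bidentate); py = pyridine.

[Al(C2O4)(NO3)(py)3]

Ligands: 1 oxalato (C2O4, -2), 3 pyridine (py, neutral), 1 nitrato (NO3, -1). Ligand charge sum = -3.
With Al in oxidation state +3, the complex ion is [Al...].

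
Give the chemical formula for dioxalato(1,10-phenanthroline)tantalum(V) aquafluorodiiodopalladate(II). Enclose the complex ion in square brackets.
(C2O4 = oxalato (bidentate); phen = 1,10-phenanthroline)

Cation [Ta…]: ligand charges -4, Ta(V) ⇒ ion charge 1+.
Anion [Pd…]: ligand charges -3, Pd(II) ⇒ ion charge 1−.
One 1+ cation balances one 1− anion.

[Ta(C2O4)2(phen)][PdF(H2O)I2]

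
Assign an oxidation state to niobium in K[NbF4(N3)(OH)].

1 potassium outside the brackets (+1 each) → the complex ion is 1−.
Ligand charges: 1×OH = -1; 4×F = -4; 1×N3 = -1; sum -6.
Nb + (-6) = 1− ⇒ Nb is +5.

+5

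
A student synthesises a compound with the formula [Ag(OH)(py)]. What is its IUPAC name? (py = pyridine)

There is no counter-ion, so the complex is neutral overall.
Ligand charges: 1×hydroxo (-1 each), 1×pyridine (neutral); total -1. So Ag + (-1) = 0, giving Ag = +1.
Ligands are named alphabetically: hydroxo before pyridine.

hydroxo(pyridine)silver(I)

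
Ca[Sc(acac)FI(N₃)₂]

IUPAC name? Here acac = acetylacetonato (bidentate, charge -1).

calcium (acetylacetonato)diazidofluoroiodoscandate(III)

The 1 calcium counter-ion carries a total charge of +2, so each complex ion is 2−.
Ligand charges: 1×fluoro (-1 each), 1×iodo (-1 each), 1×acetylacetonato (-1 each), 2×azido (-1 each); total -5. So Sc + (-5) = 2−, giving Sc = +3.
Ligands are named alphabetically: acetylacetonato before azido before fluoro before iodo.
The complex ion is anionic, so scandium takes the -ate form scandate(III).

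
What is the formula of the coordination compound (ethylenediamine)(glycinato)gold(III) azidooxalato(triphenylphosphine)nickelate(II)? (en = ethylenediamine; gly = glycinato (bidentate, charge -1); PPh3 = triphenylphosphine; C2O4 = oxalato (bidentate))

Cation [Au…]: ligand charges -1, Au(III) ⇒ ion charge 2+.
Anion [Ni…]: ligand charges -3, Ni(II) ⇒ ion charge 1−.

[Au(en)(gly)][Ni(C2O4)(N3)(PPh3)]2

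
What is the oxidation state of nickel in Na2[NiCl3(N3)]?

2 sodium outside the brackets (+1 each) → the complex ion is 2−.
Ligand charges: 1×N3 = -1; 3×Cl = -3; sum -4.
Ni + (-4) = 2− ⇒ Ni is +2.

+2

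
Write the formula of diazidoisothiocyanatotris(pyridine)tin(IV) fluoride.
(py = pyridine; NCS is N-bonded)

Ligands: 3 pyridine (py, neutral), 1 isothiocyanato (NCS, -1), 2 azido (N3, -1). Ligand charge sum = -3.
Charge balance with fluoride (-1) requires 1 complex ion per 1 fluoride.

[Sn(N3)2(NCS)(py)3]F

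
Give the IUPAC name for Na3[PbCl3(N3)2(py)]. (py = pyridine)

The 3 sodium counter-ions carry a total charge of +3, so each complex ion is 3−.
Ligand charges: 1×pyridine (neutral), 3×chloro (-1 each), 2×azido (-1 each); total -5. So Pb + (-5) = 3−, giving Pb = +2.
Ligands are named alphabetically: azido before chloro before pyridine.
The complex ion is anionic, so lead takes the -ate form plumbate(II).

sodium diazidotrichloro(pyridine)plumbate(II)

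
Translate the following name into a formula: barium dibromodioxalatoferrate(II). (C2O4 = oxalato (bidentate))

Ba2[FeBr2(C2O4)2]

Ligands: 2 oxalato (C2O4, -2), 2 bromo (Br, -1). Ligand charge sum = -6.
Charge balance with barium (+2) requires 1 complex ion per 2 barium.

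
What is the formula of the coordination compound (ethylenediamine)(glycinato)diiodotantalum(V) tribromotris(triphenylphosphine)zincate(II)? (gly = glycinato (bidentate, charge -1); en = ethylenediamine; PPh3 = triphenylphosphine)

[Ta(en)(gly)I2][ZnBr3(PPh3)3]2

Cation [Ta…]: ligand charges -3, Ta(V) ⇒ ion charge 2+.
Anion [Zn…]: ligand charges -3, Zn(II) ⇒ ion charge 1−.
One 2+ cation requires 2 of the 1− anion.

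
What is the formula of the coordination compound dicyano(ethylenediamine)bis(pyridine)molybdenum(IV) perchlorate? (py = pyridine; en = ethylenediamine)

[Mo(CN)2(en)(py)2](ClO4)2

Ligands: 2 pyridine (py, neutral), 1 ethylenediamine (en, neutral), 2 cyano (CN, -1). Ligand charge sum = -2.
With Mo in oxidation state +4, the complex ion is [Mo...]^2+.
Charge balance with perchlorate (-1) requires 1 complex ion per 2 perchlorate.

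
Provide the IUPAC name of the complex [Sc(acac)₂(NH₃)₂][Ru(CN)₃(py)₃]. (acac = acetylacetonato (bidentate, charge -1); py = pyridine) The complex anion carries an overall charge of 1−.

Both ions are complex: the cation is named first with the plain metal name, the anion second with the -ate form; each ion's ligands are alphabetised independently.
The complex anion is given as 1−; its ligand charges sum to -3, so Ru = +2.
A 1:1 salt means the cation carries the equal and opposite charge, 1+.
Cation: ligand charges sum to -2; for the ion to be 1+, Sc = +3.

bis(acetylacetonato)diamminescandium(III) tricyanotris(pyridine)ruthenate(II)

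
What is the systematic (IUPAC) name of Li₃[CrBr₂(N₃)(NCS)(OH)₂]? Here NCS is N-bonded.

The 3 lithium counter-ions carry a total charge of +3, so each complex ion is 3−.
Ligand charges: 1×azido (-1 each), 1×isothiocyanato (-1 each), 2×hydroxo (-1 each), 2×bromo (-1 each); total -6. So Cr + (-6) = 3−, giving Cr = +3.
The complex ion is anionic, so chromium takes the -ate form chromate(III).

lithium azidodibromodihydroxoisothiocyanatochromate(III)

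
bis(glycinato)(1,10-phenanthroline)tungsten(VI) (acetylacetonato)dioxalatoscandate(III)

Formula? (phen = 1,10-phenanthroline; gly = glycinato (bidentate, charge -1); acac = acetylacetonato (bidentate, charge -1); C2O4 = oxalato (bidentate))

Cation [W…]: ligand charges -2, W(VI) ⇒ ion charge 4+.
Anion [Sc…]: ligand charges -5, Sc(III) ⇒ ion charge 2−.
One 4+ cation requires 2 of the 2− anion.

[W(gly)2(phen)][Sc(acac)(C2O4)2]2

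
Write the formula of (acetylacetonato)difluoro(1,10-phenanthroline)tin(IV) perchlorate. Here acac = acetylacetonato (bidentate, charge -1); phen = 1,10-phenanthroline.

[Sn(acac)F2(phen)]ClO4

Ligands: 1 acetylacetonato (acac, -1), 2 fluoro (F, -1), 1 1,10-phenanthroline (phen, neutral). Ligand charge sum = -3.
With Sn in oxidation state +4, the complex ion is [Sn...]^1+.
Charge balance with perchlorate (-1) requires 1 complex ion per 1 perchlorate.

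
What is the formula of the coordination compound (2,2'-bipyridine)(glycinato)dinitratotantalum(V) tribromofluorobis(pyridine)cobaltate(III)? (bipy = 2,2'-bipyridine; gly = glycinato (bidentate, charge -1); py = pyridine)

[Ta(bipy)(gly)(NO3)2][CoBr3F(py)2]2

Cation [Ta…]: ligand charges -3, Ta(V) ⇒ ion charge 2+.
Anion [Co…]: ligand charges -4, Co(III) ⇒ ion charge 1−.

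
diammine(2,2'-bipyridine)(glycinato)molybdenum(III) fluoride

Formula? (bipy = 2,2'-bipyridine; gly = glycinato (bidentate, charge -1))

[Mo(bipy)(gly)(NH3)2]F2

Ligands: 1 2,2'-bipyridine (bipy, neutral), 2 ammine (NH3, neutral), 1 glycinato (gly, -1). Ligand charge sum = -1.
With Mo in oxidation state +3, the complex ion is [Mo...]^2+.
Charge balance with fluoride (-1) requires 1 complex ion per 2 fluoride.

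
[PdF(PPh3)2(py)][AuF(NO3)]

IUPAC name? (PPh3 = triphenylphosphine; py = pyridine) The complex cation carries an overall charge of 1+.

fluoro(pyridine)bis(triphenylphosphine)palladium(II) fluoronitratoaurate(I)

Both ions are complex: the cation is named first with the plain metal name, the anion second with the -ate form; each ion's ligands are alphabetised independently.
The complex cation is given as 1+; its ligand charges sum to -1, so Pd = +2.
A 1:1 salt means the anion carries the equal and opposite charge, 1−.
Anion: ligand charges sum to -2; for the ion to be 1−, Au = +1.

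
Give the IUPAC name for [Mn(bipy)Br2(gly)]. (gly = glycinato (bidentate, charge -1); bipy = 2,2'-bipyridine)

(2,2'-bipyridine)dibromo(glycinato)manganese(III)

There is no counter-ion, so the complex is neutral overall.
Ligand charges: 2×bromo (-1 each), 1×glycinato (-1 each), 1×2,2'-bipyridine (neutral); total -3. So Mn + (-3) = 0, giving Mn = +3.
Ligands are named alphabetically: bipyridine before bromo before glycinato.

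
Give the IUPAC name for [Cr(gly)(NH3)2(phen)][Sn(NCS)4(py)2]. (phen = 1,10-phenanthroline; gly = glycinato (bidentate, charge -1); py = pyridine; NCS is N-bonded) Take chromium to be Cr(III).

diammine(glycinato)(1,10-phenanthroline)chromium(III) tetraisothiocyanatobis(pyridine)stannate(II)

Cr is given as +3; the cation's ligand charges sum to -1, so the complex cation is 2+.
A 1:1 salt means the anion carries the equal and opposite charge, 2−.
Anion: ligand charges sum to -4; for the ion to be 2−, Sn = +2.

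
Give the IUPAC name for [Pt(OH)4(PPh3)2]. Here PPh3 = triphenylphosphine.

There is no counter-ion, so the complex is neutral overall.
Ligand charges: 2×triphenylphosphine (neutral), 4×hydroxo (-1 each); total -4. So Pt + (-4) = 0, giving Pt = +4.
Ligands are named alphabetically: hydroxo before triphenylphosphine.

tetrahydroxobis(triphenylphosphine)platinum(IV)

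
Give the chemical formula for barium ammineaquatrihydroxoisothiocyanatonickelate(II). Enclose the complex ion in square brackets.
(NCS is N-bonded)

Ba[Ni(H2O)(NCS)(NH3)(OH)3]

Ligands: 3 hydroxo (OH, -1), 1 ammine (NH3, neutral), 1 isothiocyanato (NCS, -1), 1 aqua (H2O, neutral). Ligand charge sum = -4.
With Ni in oxidation state +2, the complex ion is [Ni...]^2−.
Charge balance with barium (+2) requires 1 complex ion per 1 barium.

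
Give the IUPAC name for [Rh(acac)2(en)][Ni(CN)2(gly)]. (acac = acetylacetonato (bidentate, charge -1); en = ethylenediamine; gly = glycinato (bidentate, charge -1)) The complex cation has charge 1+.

Both ions are complex: the cation is named first with the plain metal name, the anion second with the -ate form; each ion's ligands are alphabetised independently.
The complex cation is given as 1+; its ligand charges sum to -2, so Rh = +3.
A 1:1 salt means the anion carries the equal and opposite charge, 1−.
Anion: ligand charges sum to -3; for the ion to be 1−, Ni = +2.

bis(acetylacetonato)(ethylenediamine)rhodium(III) dicyano(glycinato)nickelate(II)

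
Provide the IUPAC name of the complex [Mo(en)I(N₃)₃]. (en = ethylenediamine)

triazido(ethylenediamine)iodomolybdenum(IV)

There is no counter-ion, so the complex is neutral overall.
Ligand charges: 3×azido (-1 each), 1×iodo (-1 each), 1×ethylenediamine (neutral); total -4. So Mo + (-4) = 0, giving Mo = +4.
Ligands are named alphabetically: azido before ethylenediamine before iodo.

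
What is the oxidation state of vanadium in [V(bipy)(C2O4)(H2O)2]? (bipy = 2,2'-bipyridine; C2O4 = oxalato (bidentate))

No counter-ion: the bracketed complex is neutral.
Ligand charges: 2×H2O neutral; 1×bipy neutral; 1×C2O4 = -2; sum -2.
V + (-2) = 0 ⇒ V is +2.

+2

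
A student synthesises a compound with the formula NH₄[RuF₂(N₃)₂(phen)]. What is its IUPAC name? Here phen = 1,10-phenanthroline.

The 1 ammonium counter-ion carries a total charge of +1, so each complex ion is 1−.
Ligand charges: 2×fluoro (-1 each), 2×azido (-1 each), 1×1,10-phenanthroline (neutral); total -4. So Ru + (-4) = 1−, giving Ru = +3.
Ligands are named alphabetically: azido before fluoro before phenanthroline.
The complex ion is anionic, so ruthenium takes the -ate form ruthenate(III).

ammonium diazidodifluoro(1,10-phenanthroline)ruthenate(III)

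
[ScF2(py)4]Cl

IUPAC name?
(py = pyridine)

difluorotetrakis(pyridine)scandium(III) chloride

The 1 chloride counter-ion carries a total charge of -1, so each complex ion is 1+.
Ligand charges: 4×pyridine (neutral), 2×fluoro (-1 each); total -2. So Sc + (-2) = 1+, giving Sc = +3.
Ligands are named alphabetically: fluoro before pyridine.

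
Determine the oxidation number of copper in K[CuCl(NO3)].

+1

1 potassium outside the brackets (+1 each) → the complex ion is 1−.
Ligand charges: 1×Cl = -1; 1×NO3 = -1; sum -2.
Cu + (-2) = 1− ⇒ Cu is +1.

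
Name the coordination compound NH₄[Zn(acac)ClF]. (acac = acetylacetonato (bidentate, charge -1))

The 1 ammonium counter-ion carries a total charge of +1, so each complex ion is 1−.
Ligand charges: 1×chloro (-1 each), 1×fluoro (-1 each), 1×acetylacetonato (-1 each); total -3. So Zn + (-3) = 1−, giving Zn = +2.
Ligands are named alphabetically: acetylacetonato before chloro before fluoro.
The complex ion is anionic, so zinc takes the -ate form zincate(II).

ammonium (acetylacetonato)chlorofluorozincate(II)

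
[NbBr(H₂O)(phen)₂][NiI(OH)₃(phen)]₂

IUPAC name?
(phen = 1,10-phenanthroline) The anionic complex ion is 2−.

The complex anion is given as 2−; its ligand charges sum to -4, so Ni = +2.
With 2 anions per cation, the cation must be 2×2 = 4+.
Cation: ligand charges sum to -1; for the ion to be 4+, Nb = +5.

aquabromobis(1,10-phenanthroline)niobium(V) trihydroxoiodo(1,10-phenanthroline)nickelate(II)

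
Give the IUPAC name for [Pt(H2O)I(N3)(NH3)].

There is no counter-ion, so the complex is neutral overall.
Ligand charges: 1×iodo (-1 each), 1×azido (-1 each), 1×aqua (neutral), 1×ammine (neutral); total -2. So Pt + (-2) = 0, giving Pt = +2.
Ligands are named alphabetically: ammine before aqua before azido before iodo.

ammineaquaazidoiodoplatinum(II)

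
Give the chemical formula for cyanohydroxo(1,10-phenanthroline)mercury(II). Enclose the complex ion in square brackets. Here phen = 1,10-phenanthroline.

Ligands: 1 1,10-phenanthroline (phen, neutral), 1 cyano (CN, -1), 1 hydroxo (OH, -1). Ligand charge sum = -2.
With Hg in oxidation state +2, the complex ion is [Hg...].

[Hg(CN)(OH)(phen)]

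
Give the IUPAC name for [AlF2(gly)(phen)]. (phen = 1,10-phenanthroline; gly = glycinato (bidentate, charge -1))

There is no counter-ion, so the complex is neutral overall.
Ligand charges: 1×1,10-phenanthroline (neutral), 1×glycinato (-1 each), 2×fluoro (-1 each); total -3. So Al + (-3) = 0, giving Al = +3.
Ligands are named alphabetically: fluoro before glycinato before phenanthroline.

difluoro(glycinato)(1,10-phenanthroline)aluminium(III)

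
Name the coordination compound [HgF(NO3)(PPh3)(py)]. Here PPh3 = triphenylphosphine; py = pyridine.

There is no counter-ion, so the complex is neutral overall.
Ligand charges: 1×triphenylphosphine (neutral), 1×fluoro (-1 each), 1×nitrato (-1 each), 1×pyridine (neutral); total -2. So Hg + (-2) = 0, giving Hg = +2.
Ligands are named alphabetically: fluoro before nitrato before pyridine before triphenylphosphine.

fluoronitrato(pyridine)(triphenylphosphine)mercury(II)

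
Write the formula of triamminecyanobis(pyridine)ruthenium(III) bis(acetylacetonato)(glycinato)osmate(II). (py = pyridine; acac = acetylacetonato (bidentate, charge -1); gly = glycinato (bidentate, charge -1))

Cation [Ru…]: ligand charges -1, Ru(III) ⇒ ion charge 2+.
Anion [Os…]: ligand charges -3, Os(II) ⇒ ion charge 1−.
One 2+ cation requires 2 of the 1− anion.

[Ru(CN)(NH3)3(py)2][Os(acac)2(gly)]2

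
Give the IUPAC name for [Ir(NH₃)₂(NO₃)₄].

There is no counter-ion, so the complex is neutral overall.
Ligand charges: 2×ammine (neutral), 4×nitrato (-1 each); total -4. So Ir + (-4) = 0, giving Ir = +4.
Ligands are named alphabetically: ammine before nitrato.

diamminetetranitratoiridium(IV)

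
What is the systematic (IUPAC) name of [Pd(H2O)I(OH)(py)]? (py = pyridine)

There is no counter-ion, so the complex is neutral overall.
Ligand charges: 1×pyridine (neutral), 1×hydroxo (-1 each), 1×iodo (-1 each), 1×aqua (neutral); total -2. So Pd + (-2) = 0, giving Pd = +2.
Ligands are named alphabetically: aqua before hydroxo before iodo before pyridine.

aquahydroxoiodo(pyridine)palladium(II)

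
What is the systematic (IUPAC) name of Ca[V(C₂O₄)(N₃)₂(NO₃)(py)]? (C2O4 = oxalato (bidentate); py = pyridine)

calcium diazidonitratooxalato(pyridine)vanadate(III)

The 1 calcium counter-ion carries a total charge of +2, so each complex ion is 2−.
Ligand charges: 1×nitrato (-1 each), 1×oxalato (-2 each), 2×azido (-1 each), 1×pyridine (neutral); total -5. So V + (-5) = 2−, giving V = +3.
Ligands are named alphabetically: azido before nitrato before oxalato before pyridine.
The complex ion is anionic, so vanadium takes the -ate form vanadate(III).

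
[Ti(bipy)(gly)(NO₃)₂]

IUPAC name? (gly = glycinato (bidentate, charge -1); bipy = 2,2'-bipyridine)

There is no counter-ion, so the complex is neutral overall.
Ligand charges: 1×glycinato (-1 each), 2×nitrato (-1 each), 1×2,2'-bipyridine (neutral); total -3. So Ti + (-3) = 0, giving Ti = +3.
Ligands are named alphabetically: bipyridine before glycinato before nitrato.

(2,2'-bipyridine)(glycinato)dinitratotitanium(III)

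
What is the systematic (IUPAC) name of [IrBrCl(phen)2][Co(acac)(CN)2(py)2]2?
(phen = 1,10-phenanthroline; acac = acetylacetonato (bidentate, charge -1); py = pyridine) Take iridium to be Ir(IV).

bromochlorobis(1,10-phenanthroline)iridium(IV) (acetylacetonato)dicyanobis(pyridine)cobaltate(II)

Both ions are complex: the cation is named first with the plain metal name, the anion second with the -ate form; each ion's ligands are alphabetised independently.
Ir is given as +4; the cation's ligand charges sum to -2, so the complex cation is 2+.
With 2 anions per cation, each anion must be 2/2 = 1−.
Anion: ligand charges sum to -3; for the ion to be 1−, Co = +2.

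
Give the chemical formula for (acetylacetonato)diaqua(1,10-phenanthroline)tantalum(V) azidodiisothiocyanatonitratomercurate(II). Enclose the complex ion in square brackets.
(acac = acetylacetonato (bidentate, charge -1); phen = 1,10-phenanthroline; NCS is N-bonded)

Cation [Ta…]: ligand charges -1, Ta(V) ⇒ ion charge 4+.
Anion [Hg…]: ligand charges -4, Hg(II) ⇒ ion charge 2−.

[Ta(acac)(H2O)2(phen)][Hg(N3)(NCS)2(NO3)]2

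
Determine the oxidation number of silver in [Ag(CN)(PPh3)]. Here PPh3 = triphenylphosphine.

+1

No counter-ion: the bracketed complex is neutral.
Ligand charges: 1×PPh3 neutral; 1×CN = -1; sum -1.
Ag + (-1) = 0 ⇒ Ag is +1.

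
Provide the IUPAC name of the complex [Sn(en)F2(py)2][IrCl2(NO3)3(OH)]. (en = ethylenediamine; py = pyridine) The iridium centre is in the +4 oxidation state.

Both ions are complex: the cation is named first with the plain metal name, the anion second with the -ate form; each ion's ligands are alphabetised independently.
Ir is given as +4; the anion's ligand charges sum to -6, so the complex anion is 2−.
A 1:1 salt means the cation carries the equal and opposite charge, 2+.
Cation: ligand charges sum to -2; for the ion to be 2+, Sn = +4.

(ethylenediamine)difluorobis(pyridine)tin(IV) dichlorohydroxotrinitratoiridate(IV)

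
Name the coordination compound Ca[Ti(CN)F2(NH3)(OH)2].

calcium amminecyanodifluorodihydroxotitanate(III)

The 1 calcium counter-ion carries a total charge of +2, so each complex ion is 2−.
Ligand charges: 1×cyano (-1 each), 2×fluoro (-1 each), 1×ammine (neutral), 2×hydroxo (-1 each); total -5. So Ti + (-5) = 2−, giving Ti = +3.
Ligands are named alphabetically: ammine before cyano before fluoro before hydroxo.
The complex ion is anionic, so titanium takes the -ate form titanate(III).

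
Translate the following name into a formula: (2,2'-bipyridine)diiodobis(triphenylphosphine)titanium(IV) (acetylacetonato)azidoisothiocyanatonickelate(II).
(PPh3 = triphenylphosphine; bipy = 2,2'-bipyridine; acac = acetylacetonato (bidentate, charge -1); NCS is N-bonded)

Cation [Ti…]: ligand charges -2, Ti(IV) ⇒ ion charge 2+.
Anion [Ni…]: ligand charges -3, Ni(II) ⇒ ion charge 1−.

[Ti(bipy)I2(PPh3)2][Ni(acac)(N3)(NCS)]2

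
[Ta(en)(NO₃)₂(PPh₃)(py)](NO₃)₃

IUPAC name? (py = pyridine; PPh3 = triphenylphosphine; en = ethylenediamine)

The 3 nitrate counter-ions carry a total charge of -3, so each complex ion is 3+.
Ligand charges: 1×pyridine (neutral), 1×triphenylphosphine (neutral), 2×nitrato (-1 each), 1×ethylenediamine (neutral); total -2. So Ta + (-2) = 3+, giving Ta = +5.
Ligands are named alphabetically: ethylenediamine before nitrato before pyridine before triphenylphosphine.

(ethylenediamine)dinitrato(pyridine)(triphenylphosphine)tantalum(V) nitrate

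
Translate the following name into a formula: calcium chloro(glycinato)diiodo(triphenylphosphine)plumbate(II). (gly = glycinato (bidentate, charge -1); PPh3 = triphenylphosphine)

Ca[PbCl(gly)I2(PPh3)]

Ligands: 1 glycinato (gly, -1), 2 iodo (I, -1), 1 chloro (Cl, -1), 1 triphenylphosphine (PPh3, neutral). Ligand charge sum = -4.
With Pb in oxidation state +2, the complex ion is [Pb...]^2−.
Charge balance with calcium (+2) requires 1 complex ion per 1 calcium.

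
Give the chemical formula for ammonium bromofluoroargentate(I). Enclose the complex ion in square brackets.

NH4[AgBrF]

Ligands: 1 fluoro (F, -1), 1 bromo (Br, -1). Ligand charge sum = -2.
Charge balance with ammonium (+1) requires 1 complex ion per 1 ammonium.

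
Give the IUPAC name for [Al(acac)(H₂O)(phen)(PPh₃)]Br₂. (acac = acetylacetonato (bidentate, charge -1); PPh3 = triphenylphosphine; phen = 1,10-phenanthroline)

The 2 bromide counter-ions carry a total charge of -2, so each complex ion is 2+.
Ligand charges: 1×aqua (neutral), 1×acetylacetonato (-1 each), 1×triphenylphosphine (neutral), 1×1,10-phenanthroline (neutral); total -1. So Al + (-1) = 2+, giving Al = +3.
Ligands are named alphabetically: acetylacetonato before aqua before phenanthroline before triphenylphosphine.

(acetylacetonato)aqua(1,10-phenanthroline)(triphenylphosphine)aluminium(III) bromide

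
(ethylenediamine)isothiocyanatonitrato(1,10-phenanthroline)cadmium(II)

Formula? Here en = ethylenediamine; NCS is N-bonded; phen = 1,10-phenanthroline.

Ligands: 1 ethylenediamine (en, neutral), 1 isothiocyanato (NCS, -1), 1 nitrato (NO3, -1), 1 1,10-phenanthroline (phen, neutral). Ligand charge sum = -2.
With Cd in oxidation state +2, the complex ion is [Cd...].

[Cd(en)(NCS)(NO3)(phen)]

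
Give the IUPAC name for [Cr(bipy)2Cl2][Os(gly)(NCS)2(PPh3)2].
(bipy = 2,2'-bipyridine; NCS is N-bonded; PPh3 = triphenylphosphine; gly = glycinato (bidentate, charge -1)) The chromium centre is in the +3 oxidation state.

bis(2,2'-bipyridine)dichlorochromium(III) (glycinato)diisothiocyanatobis(triphenylphosphine)osmate(II)

Both ions are complex: the cation is named first with the plain metal name, the anion second with the -ate form; each ion's ligands are alphabetised independently.
Cr is given as +3; the cation's ligand charges sum to -2, so the complex cation is 1+.
A 1:1 salt means the anion carries the equal and opposite charge, 1−.
Anion: ligand charges sum to -3; for the ion to be 1−, Os = +2.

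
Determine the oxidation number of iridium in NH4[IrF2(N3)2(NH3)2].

1 ammonium outside the brackets (+1 each) → the complex ion is 1−.
Ligand charges: 2×F = -2; 2×N3 = -2; 2×NH3 neutral; sum -4.
Ir + (-4) = 1− ⇒ Ir is +3.

+3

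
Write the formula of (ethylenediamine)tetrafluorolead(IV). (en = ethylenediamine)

[Pb(en)F4]

Ligands: 4 fluoro (F, -1), 1 ethylenediamine (en, neutral). Ligand charge sum = -4.
With Pb in oxidation state +4, the complex ion is [Pb...].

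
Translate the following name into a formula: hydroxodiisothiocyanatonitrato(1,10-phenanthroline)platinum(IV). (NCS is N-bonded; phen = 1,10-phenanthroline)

[Pt(NCS)2(NO3)(OH)(phen)]

Ligands: 2 isothiocyanato (NCS, -1), 1 nitrato (NO3, -1), 1 hydroxo (OH, -1), 1 1,10-phenanthroline (phen, neutral). Ligand charge sum = -4.
With Pt in oxidation state +4, the complex ion is [Pt...].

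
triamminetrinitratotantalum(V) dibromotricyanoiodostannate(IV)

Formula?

[Ta(NH3)3(NO3)3][SnBr2(CN)3I]

Cation [Ta…]: ligand charges -3, Ta(V) ⇒ ion charge 2+.
Anion [Sn…]: ligand charges -6, Sn(IV) ⇒ ion charge 2−.
One 2+ cation balances one 2− anion.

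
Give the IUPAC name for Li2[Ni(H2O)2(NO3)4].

lithium diaquatetranitratonickelate(II)

The 2 lithium counter-ions carry a total charge of +2, so each complex ion is 2−.
Ligand charges: 4×nitrato (-1 each), 2×aqua (neutral); total -4. So Ni + (-4) = 2−, giving Ni = +2.
Ligands are named alphabetically: aqua before nitrato.
The complex ion is anionic, so nickel takes the -ate form nickelate(II).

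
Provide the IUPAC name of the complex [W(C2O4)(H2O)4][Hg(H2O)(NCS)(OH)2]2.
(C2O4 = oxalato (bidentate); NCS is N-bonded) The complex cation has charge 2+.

The complex cation is given as 2+; its ligand charges sum to -2, so W = +4.
With 2 anions per cation, each anion must be 2/2 = 1−.
Anion: ligand charges sum to -3; for the ion to be 1−, Hg = +2.

tetraaquaoxalatotungsten(IV) aquadihydroxoisothiocyanatomercurate(II)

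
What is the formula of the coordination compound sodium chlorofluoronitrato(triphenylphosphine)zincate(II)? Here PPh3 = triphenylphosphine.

Ligands: 1 nitrato (NO3, -1), 1 fluoro (F, -1), 1 chloro (Cl, -1), 1 triphenylphosphine (PPh3, neutral). Ligand charge sum = -3.
With Zn in oxidation state +2, the complex ion is [Zn...]^1−.
Charge balance with sodium (+1) requires 1 complex ion per 1 sodium.

Na[ZnClF(NO3)(PPh3)]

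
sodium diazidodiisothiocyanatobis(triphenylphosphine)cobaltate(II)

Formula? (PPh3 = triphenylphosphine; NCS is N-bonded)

Na2[Co(N3)2(NCS)2(PPh3)2]

Ligands: 2 azido (N3, -1), 2 triphenylphosphine (PPh3, neutral), 2 isothiocyanato (NCS, -1). Ligand charge sum = -4.
With Co in oxidation state +2, the complex ion is [Co...]^2−.
Charge balance with sodium (+1) requires 1 complex ion per 2 sodium.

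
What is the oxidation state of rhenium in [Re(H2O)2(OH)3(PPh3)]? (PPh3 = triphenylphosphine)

No counter-ion: the bracketed complex is neutral.
Ligand charges: 1×PPh3 neutral; 2×H2O neutral; 3×OH = -3; sum -3.
Re + (-3) = 0 ⇒ Re is +3.

+3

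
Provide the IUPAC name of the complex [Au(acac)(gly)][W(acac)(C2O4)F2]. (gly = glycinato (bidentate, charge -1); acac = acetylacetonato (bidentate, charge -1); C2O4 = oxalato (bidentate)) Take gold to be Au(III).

(acetylacetonato)(glycinato)gold(III) (acetylacetonato)difluorooxalatotungstate(IV)

Au is given as +3; the cation's ligand charges sum to -2, so the complex cation is 1+.
A 1:1 salt means the anion carries the equal and opposite charge, 1−.
Anion: ligand charges sum to -5; for the ion to be 1−, W = +4.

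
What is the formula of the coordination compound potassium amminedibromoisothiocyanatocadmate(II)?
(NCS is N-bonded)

Ligands: 1 ammine (NH3, neutral), 1 isothiocyanato (NCS, -1), 2 bromo (Br, -1). Ligand charge sum = -3.
Charge balance with potassium (+1) requires 1 complex ion per 1 potassium.

K[CdBr2(NCS)(NH3)]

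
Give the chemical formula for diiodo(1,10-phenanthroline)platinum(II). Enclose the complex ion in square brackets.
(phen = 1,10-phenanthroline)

[PtI2(phen)]

Ligands: 1 1,10-phenanthroline (phen, neutral), 2 iodo (I, -1). Ligand charge sum = -2.
With Pt in oxidation state +2, the complex ion is [Pt...].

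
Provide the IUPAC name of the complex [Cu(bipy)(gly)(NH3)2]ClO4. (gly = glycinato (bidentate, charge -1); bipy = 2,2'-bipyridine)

diammine(2,2'-bipyridine)(glycinato)copper(II) perchlorate

The 1 perchlorate counter-ion carries a total charge of -1, so each complex ion is 1+.
Ligand charges: 1×glycinato (-1 each), 2×ammine (neutral), 1×2,2'-bipyridine (neutral); total -1. So Cu + (-1) = 1+, giving Cu = +2.
Ligands are named alphabetically: ammine before bipyridine before glycinato.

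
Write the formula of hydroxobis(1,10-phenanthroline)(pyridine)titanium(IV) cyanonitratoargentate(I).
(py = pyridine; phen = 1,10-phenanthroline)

[Ti(OH)(phen)2(py)][Ag(CN)(NO3)]3

Cation [Ti…]: ligand charges -1, Ti(IV) ⇒ ion charge 3+.
Anion [Ag…]: ligand charges -2, Ag(I) ⇒ ion charge 1−.
One 3+ cation requires 3 of the 1− anion.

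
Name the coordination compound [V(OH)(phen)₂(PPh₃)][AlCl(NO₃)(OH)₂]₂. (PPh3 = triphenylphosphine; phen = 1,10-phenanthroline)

Aluminium is always +3 in its complexes; the anion's ligand charges sum to -4, so the complex anion is 1−.
With 2 anions per cation, the cation must be 2×1 = 2+.
Cation: ligand charges sum to -1; for the ion to be 2+, V = +3.

hydroxobis(1,10-phenanthroline)(triphenylphosphine)vanadium(III) chlorodihydroxonitratoaluminate(III)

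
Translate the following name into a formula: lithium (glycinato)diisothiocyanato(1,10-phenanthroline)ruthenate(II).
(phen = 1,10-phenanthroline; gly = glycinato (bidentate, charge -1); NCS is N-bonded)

Li[Ru(gly)(NCS)2(phen)]

Ligands: 1 1,10-phenanthroline (phen, neutral), 1 glycinato (gly, -1), 2 isothiocyanato (NCS, -1). Ligand charge sum = -3.
With Ru in oxidation state +2, the complex ion is [Ru...]^1−.
Charge balance with lithium (+1) requires 1 complex ion per 1 lithium.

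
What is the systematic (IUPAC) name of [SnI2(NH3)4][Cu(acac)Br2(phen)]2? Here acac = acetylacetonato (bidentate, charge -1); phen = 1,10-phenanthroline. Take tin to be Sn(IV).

tetraamminediiodotin(IV) (acetylacetonato)dibromo(1,10-phenanthroline)cuprate(II)

Sn is given as +4; the cation's ligand charges sum to -2, so the complex cation is 2+.
With 2 anions per cation, each anion must be 2/2 = 1−.
Anion: ligand charges sum to -3; for the ion to be 1−, Cu = +2.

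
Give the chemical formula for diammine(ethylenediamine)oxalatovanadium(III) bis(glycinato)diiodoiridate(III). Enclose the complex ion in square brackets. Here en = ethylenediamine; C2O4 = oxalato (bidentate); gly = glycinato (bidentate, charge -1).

[V(C2O4)(en)(NH3)2][Ir(gly)2I2]

Cation [V…]: ligand charges -2, V(III) ⇒ ion charge 1+.
Anion [Ir…]: ligand charges -4, Ir(III) ⇒ ion charge 1−.
One 1+ cation balances one 1− anion.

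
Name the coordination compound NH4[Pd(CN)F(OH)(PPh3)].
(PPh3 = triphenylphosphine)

ammonium cyanofluorohydroxo(triphenylphosphine)palladate(II)

The 1 ammonium counter-ion carries a total charge of +1, so each complex ion is 1−.
Ligand charges: 1×triphenylphosphine (neutral), 1×cyano (-1 each), 1×hydroxo (-1 each), 1×fluoro (-1 each); total -3. So Pd + (-3) = 1−, giving Pd = +2.
Ligands are named alphabetically: cyano before fluoro before hydroxo before triphenylphosphine.
The complex ion is anionic, so palladium takes the -ate form palladate(II).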